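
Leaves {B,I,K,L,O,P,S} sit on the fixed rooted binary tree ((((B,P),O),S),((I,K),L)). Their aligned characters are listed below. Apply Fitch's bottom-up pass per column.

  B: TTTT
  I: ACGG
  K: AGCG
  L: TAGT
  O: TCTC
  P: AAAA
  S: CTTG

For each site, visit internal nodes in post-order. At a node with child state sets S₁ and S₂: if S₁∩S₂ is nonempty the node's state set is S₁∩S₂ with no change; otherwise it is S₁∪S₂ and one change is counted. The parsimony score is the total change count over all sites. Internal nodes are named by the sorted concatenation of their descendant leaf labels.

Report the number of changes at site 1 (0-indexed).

5

site 0, node BP: B={T} ∪ P={A} → {A,T} (+1)
site 0, node BOP: BP={A,T} ∩ O={T} → {T} (+0)
site 0, node BOPS: BOP={T} ∪ S={C} → {C,T} (+1)
site 0, node IK: I={A} ∩ K={A} → {A} (+0)
site 0, node IKL: IK={A} ∪ L={T} → {A,T} (+1)
site 0, node BIKLOPS: BOPS={C,T} ∩ IKL={A,T} → {T} (+0)
site 1, node BP: B={T} ∪ P={A} → {A,T} (+1)
site 1, node BOP: BP={A,T} ∪ O={C} → {A,C,T} (+1)
site 1, node BOPS: BOP={A,C,T} ∩ S={T} → {T} (+0)
site 1, node IK: I={C} ∪ K={G} → {C,G} (+1)
site 1, node IKL: IK={C,G} ∪ L={A} → {A,C,G} (+1)
site 1, node BIKLOPS: BOPS={T} ∪ IKL={A,C,G} → {A,C,G,T} (+1)
site 2, node BP: B={T} ∪ P={A} → {A,T} (+1)
site 2, node BOP: BP={A,T} ∩ O={T} → {T} (+0)
site 2, node BOPS: BOP={T} ∩ S={T} → {T} (+0)
site 2, node IK: I={G} ∪ K={C} → {C,G} (+1)
site 2, node IKL: IK={C,G} ∩ L={G} → {G} (+0)
site 2, node BIKLOPS: BOPS={T} ∪ IKL={G} → {G,T} (+1)
site 3, node BP: B={T} ∪ P={A} → {A,T} (+1)
site 3, node BOP: BP={A,T} ∪ O={C} → {A,C,T} (+1)
site 3, node BOPS: BOP={A,C,T} ∪ S={G} → {A,C,G,T} (+1)
site 3, node IK: I={G} ∩ K={G} → {G} (+0)
site 3, node IKL: IK={G} ∪ L={T} → {G,T} (+1)
site 3, node BIKLOPS: BOPS={A,C,G,T} ∩ IKL={G,T} → {G,T} (+0)
per-site changes: [3, 5, 3, 4]; total = 15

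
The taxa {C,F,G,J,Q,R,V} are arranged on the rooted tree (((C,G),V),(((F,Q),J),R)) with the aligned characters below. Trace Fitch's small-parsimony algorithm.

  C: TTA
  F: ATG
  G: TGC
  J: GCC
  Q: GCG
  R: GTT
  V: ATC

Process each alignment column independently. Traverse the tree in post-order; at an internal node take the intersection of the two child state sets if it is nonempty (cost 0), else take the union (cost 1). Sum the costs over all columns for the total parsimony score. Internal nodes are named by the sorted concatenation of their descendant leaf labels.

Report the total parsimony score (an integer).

9

site 0, node CG: C={T} ∩ G={T} → {T} (+0)
site 0, node CGV: CG={T} ∪ V={A} → {A,T} (+1)
site 0, node FQ: F={A} ∪ Q={G} → {A,G} (+1)
site 0, node FJQ: FQ={A,G} ∩ J={G} → {G} (+0)
site 0, node FJQR: FJQ={G} ∩ R={G} → {G} (+0)
site 0, node CFGJQRV: CGV={A,T} ∪ FJQR={G} → {A,G,T} (+1)
site 1, node CG: C={T} ∪ G={G} → {G,T} (+1)
site 1, node CGV: CG={G,T} ∩ V={T} → {T} (+0)
site 1, node FQ: F={T} ∪ Q={C} → {C,T} (+1)
site 1, node FJQ: FQ={C,T} ∩ J={C} → {C} (+0)
site 1, node FJQR: FJQ={C} ∪ R={T} → {C,T} (+1)
site 1, node CFGJQRV: CGV={T} ∩ FJQR={C,T} → {T} (+0)
site 2, node CG: C={A} ∪ G={C} → {A,C} (+1)
site 2, node CGV: CG={A,C} ∩ V={C} → {C} (+0)
site 2, node FQ: F={G} ∩ Q={G} → {G} (+0)
site 2, node FJQ: FQ={G} ∪ J={C} → {C,G} (+1)
site 2, node FJQR: FJQ={C,G} ∪ R={T} → {C,G,T} (+1)
site 2, node CFGJQRV: CGV={C} ∩ FJQR={C,G,T} → {C} (+0)
per-site changes: [3, 3, 3]; total = 9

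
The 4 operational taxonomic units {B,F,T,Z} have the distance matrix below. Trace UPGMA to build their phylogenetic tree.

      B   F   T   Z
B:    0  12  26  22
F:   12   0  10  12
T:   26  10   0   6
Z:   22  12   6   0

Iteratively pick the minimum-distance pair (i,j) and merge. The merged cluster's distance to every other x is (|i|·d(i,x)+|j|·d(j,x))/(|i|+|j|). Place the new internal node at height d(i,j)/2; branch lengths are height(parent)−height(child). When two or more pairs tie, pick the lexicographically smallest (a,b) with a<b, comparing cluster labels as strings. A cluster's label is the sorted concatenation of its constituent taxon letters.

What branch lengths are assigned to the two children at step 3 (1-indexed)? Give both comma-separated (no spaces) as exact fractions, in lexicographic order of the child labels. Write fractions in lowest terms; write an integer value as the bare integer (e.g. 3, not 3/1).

10,9/2

step 1: merge (T,Z) at d=6; branch lengths T→3, Z→3; new cluster TZ
  updated: d(B,TZ)=24, d(F,TZ)=11
step 2: merge (F,TZ) at d=11; branch lengths F→11/2, TZ→5/2; new cluster FTZ
  updated: d(B,FTZ)=20
step 3: merge (B,FTZ) at d=20; branch lengths B→10, FTZ→9/2; new cluster BFTZ
final tree: (B:10,(F:11/2,(T:3,Z:3):5/2):9/2)
total length: 57/2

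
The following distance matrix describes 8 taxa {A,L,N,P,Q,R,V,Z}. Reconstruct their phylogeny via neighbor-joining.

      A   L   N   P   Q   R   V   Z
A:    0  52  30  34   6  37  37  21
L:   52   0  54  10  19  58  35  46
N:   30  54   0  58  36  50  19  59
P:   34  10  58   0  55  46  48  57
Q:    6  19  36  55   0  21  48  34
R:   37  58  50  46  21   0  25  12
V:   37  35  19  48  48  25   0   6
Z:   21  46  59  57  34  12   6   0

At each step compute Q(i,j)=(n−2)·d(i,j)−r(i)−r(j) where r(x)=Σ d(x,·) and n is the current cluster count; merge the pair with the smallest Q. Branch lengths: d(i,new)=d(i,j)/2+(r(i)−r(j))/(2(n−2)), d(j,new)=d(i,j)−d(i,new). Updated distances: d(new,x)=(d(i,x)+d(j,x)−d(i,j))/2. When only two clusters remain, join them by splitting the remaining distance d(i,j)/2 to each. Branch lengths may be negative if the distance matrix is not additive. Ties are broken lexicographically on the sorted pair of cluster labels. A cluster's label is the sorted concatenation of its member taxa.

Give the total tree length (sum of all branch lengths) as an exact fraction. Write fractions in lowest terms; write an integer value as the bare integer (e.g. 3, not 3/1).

step 1: merge (L,P) at d=10, Q=-522; branch lengths L→13/6, P→47/6; new cluster LP
  updated: d(A,LP)=38, d(LP,N)=51, d(LP,Q)=32, d(LP,R)=47, d(LP,V)=73/2, d(LP,Z)=93/2
step 2: merge (N,V) at d=19, Q=-643/2; branch lengths N→337/20, V→43/20; new cluster NV
  updated: d(A,NV)=24, d(LP,NV)=137/4, d(NV,Q)=65/2, d(NV,R)=28, d(NV,Z)=23
step 3: merge (R,Z) at d=12, Q=-467/2; branch lengths R→113/16, Z→79/16; new cluster RZ
  updated: d(A,RZ)=23, d(LP,RZ)=163/4, d(NV,RZ)=39/2, d(Q,RZ)=43/2
step 4: merge (A,Q) at d=6, Q=-165; branch lengths A→17/6, Q→19/6; new cluster AQ
  updated: d(AQ,LP)=32, d(AQ,NV)=101/4, d(AQ,RZ)=77/4
step 5: merge (AQ,LP) at d=32, Q=-239/2; branch lengths AQ→67/8, LP→189/8; new cluster ALPQ
  updated: d(ALPQ,NV)=55/4, d(ALPQ,RZ)=14
step 6: merge (ALPQ,NV) at d=55/4, Q=-189/4; branch lengths ALPQ→33/8, NV→77/8; new cluster ALNPQV
  updated: d(ALNPQV,RZ)=79/8
step 7: merge (ALNPQV,RZ) at d=79/8; branch lengths ALNPQV→79/16, RZ→79/16; new cluster ALNPQRVZ
final tree: ((((A:17/6,Q:19/6):67/8,(L:13/6,P:47/6):189/8):33/8,(N:337/20,V:43/20):77/8):79/16,(R:113/16,Z:79/16):79/16)
total length: 821/8

821/8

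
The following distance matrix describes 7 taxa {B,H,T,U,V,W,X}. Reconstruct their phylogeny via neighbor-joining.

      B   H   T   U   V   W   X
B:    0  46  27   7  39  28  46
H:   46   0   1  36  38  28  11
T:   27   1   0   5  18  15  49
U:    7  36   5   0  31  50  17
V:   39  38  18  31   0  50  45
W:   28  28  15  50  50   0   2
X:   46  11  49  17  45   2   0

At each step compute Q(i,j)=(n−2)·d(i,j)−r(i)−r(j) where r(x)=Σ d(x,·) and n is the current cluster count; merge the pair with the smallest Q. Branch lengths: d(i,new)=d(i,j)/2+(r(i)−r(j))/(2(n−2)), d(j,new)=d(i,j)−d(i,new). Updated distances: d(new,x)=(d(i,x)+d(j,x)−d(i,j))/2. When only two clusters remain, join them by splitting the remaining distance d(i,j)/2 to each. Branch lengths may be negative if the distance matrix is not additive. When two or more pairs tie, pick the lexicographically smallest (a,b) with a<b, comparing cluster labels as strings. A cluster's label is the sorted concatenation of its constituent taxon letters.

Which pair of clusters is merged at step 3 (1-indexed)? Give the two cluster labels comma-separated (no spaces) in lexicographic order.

H,WX

step 1: merge (W,X) at d=2, Q=-333; branch lengths W→13/10, X→7/10; new cluster WX
  updated: d(B,WX)=36, d(H,WX)=37/2, d(T,WX)=31, d(U,WX)=65/2, d(V,WX)=93/2
step 2: merge (B,U) at d=7, Q=-477/2; branch lengths B→143/16, U→-31/16; new cluster BU
  updated: d(BU,H)=75/2, d(BU,T)=25/2, d(BU,V)=63/2, d(BU,WX)=123/4
step 3: merge (H,WX) at d=37/2, Q=-665/4; branch lengths H→95/24, WX→349/24; new cluster HWX
  updated: d(BU,HWX)=199/8, d(HWX,T)=27/4, d(HWX,V)=33
step 4: merge (BU,V) at d=63/2, Q=-707/8; branch lengths BU→395/32, V→613/32; new cluster BUV
  updated: d(BUV,HWX)=211/16, d(BUV,T)=-1/2
step 5: merge (BUV,HWX) at d=211/16, Q=-311/16; branch lengths BUV→95/32, HWX→327/32; new cluster BHUVWX
  updated: d(BHUVWX,T)=-111/32
step 6: merge (BHUVWX,T) at d=-111/32; branch lengths BHUVWX→-111/64, T→-111/64; new cluster BHTUVWX
final tree: ((((B:143/16,U:-31/16):395/32,V:613/32):95/32,(H:95/24,(W:13/10,X:7/10):349/24):327/32):-111/64,T:-111/64)
total length: 2199/32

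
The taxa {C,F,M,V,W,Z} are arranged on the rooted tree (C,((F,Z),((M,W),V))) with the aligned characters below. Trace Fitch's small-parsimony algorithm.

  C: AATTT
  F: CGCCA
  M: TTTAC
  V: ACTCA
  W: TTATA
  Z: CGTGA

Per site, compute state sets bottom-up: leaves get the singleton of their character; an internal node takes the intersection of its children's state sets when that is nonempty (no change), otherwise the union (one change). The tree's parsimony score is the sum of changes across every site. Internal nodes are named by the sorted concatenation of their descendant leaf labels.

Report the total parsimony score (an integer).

site 0, node FZ: F={C} ∩ Z={C} → {C} (+0)
site 0, node MW: M={T} ∩ W={T} → {T} (+0)
site 0, node MVW: MW={T} ∪ V={A} → {A,T} (+1)
site 0, node FMVWZ: FZ={C} ∪ MVW={A,T} → {A,C,T} (+1)
site 0, node CFMVWZ: C={A} ∩ FMVWZ={A,C,T} → {A} (+0)
site 1, node FZ: F={G} ∩ Z={G} → {G} (+0)
site 1, node MW: M={T} ∩ W={T} → {T} (+0)
site 1, node MVW: MW={T} ∪ V={C} → {C,T} (+1)
site 1, node FMVWZ: FZ={G} ∪ MVW={C,T} → {C,G,T} (+1)
site 1, node CFMVWZ: C={A} ∪ FMVWZ={C,G,T} → {A,C,G,T} (+1)
site 2, node FZ: F={C} ∪ Z={T} → {C,T} (+1)
site 2, node MW: M={T} ∪ W={A} → {A,T} (+1)
site 2, node MVW: MW={A,T} ∩ V={T} → {T} (+0)
site 2, node FMVWZ: FZ={C,T} ∩ MVW={T} → {T} (+0)
site 2, node CFMVWZ: C={T} ∩ FMVWZ={T} → {T} (+0)
site 3, node FZ: F={C} ∪ Z={G} → {C,G} (+1)
site 3, node MW: M={A} ∪ W={T} → {A,T} (+1)
site 3, node MVW: MW={A,T} ∪ V={C} → {A,C,T} (+1)
site 3, node FMVWZ: FZ={C,G} ∩ MVW={A,C,T} → {C} (+0)
site 3, node CFMVWZ: C={T} ∪ FMVWZ={C} → {C,T} (+1)
site 4, node FZ: F={A} ∩ Z={A} → {A} (+0)
site 4, node MW: M={C} ∪ W={A} → {A,C} (+1)
site 4, node MVW: MW={A,C} ∩ V={A} → {A} (+0)
site 4, node FMVWZ: FZ={A} ∩ MVW={A} → {A} (+0)
site 4, node CFMVWZ: C={T} ∪ FMVWZ={A} → {A,T} (+1)
per-site changes: [2, 3, 2, 4, 2]; total = 13

13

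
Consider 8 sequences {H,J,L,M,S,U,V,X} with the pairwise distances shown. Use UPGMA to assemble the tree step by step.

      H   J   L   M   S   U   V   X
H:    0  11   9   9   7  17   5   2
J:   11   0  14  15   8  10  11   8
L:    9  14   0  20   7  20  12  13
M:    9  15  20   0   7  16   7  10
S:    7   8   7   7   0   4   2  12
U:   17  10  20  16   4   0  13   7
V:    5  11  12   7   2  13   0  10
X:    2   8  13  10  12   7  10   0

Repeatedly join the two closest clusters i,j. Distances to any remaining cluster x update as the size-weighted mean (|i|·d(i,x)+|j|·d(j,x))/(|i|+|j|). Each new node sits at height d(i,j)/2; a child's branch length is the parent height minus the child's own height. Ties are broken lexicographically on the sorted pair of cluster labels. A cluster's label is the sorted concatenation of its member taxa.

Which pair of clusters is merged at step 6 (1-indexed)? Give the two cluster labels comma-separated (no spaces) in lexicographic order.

HMSVX,JU

1. join H+X (d=2) ⇒ HX; edges |H|=1, |X|=1
  updated: d(HX,J)=19/2, d(HX,L)=11, d(HX,M)=19/2, d(HX,S)=19/2, d(HX,U)=12, d(HX,V)=15/2
2. join S+V (d=2) ⇒ SV; edges |S|=1, |V|=1
  updated: d(HX,SV)=17/2, d(J,SV)=19/2, d(L,SV)=19/2, d(M,SV)=7, d(SV,U)=17/2
3. join M+SV (d=7) ⇒ MSV; edges |M|=7/2, |SV|=5/2
  updated: d(HX,MSV)=53/6, d(J,MSV)=34/3, d(L,MSV)=13, d(MSV,U)=11
4. join HX+MSV (d=53/6) ⇒ HMSVX; edges |HX|=41/12, |MSV|=11/12
  updated: d(HMSVX,J)=53/5, d(HMSVX,L)=61/5, d(HMSVX,U)=57/5
5. join J+U (d=10) ⇒ JU; edges |J|=5, |U|=5
  updated: d(HMSVX,JU)=11, d(JU,L)=17
6. join HMSVX+JU (d=11) ⇒ HJMSUVX; edges |HMSVX|=13/12, |JU|=1/2
  updated: d(HJMSUVX,L)=95/7
7. join HJMSUVX+L (d=95/7) ⇒ HJLMSUVX; edges |HJMSUVX|=9/7, |L|=95/14
final tree: ((((H:1,X:1):41/12,(M:7/2,(S:1,V:1):5/2):11/12):13/12,(J:5,U:5):1/2):9/7,L:95/14)
total length: 2855/84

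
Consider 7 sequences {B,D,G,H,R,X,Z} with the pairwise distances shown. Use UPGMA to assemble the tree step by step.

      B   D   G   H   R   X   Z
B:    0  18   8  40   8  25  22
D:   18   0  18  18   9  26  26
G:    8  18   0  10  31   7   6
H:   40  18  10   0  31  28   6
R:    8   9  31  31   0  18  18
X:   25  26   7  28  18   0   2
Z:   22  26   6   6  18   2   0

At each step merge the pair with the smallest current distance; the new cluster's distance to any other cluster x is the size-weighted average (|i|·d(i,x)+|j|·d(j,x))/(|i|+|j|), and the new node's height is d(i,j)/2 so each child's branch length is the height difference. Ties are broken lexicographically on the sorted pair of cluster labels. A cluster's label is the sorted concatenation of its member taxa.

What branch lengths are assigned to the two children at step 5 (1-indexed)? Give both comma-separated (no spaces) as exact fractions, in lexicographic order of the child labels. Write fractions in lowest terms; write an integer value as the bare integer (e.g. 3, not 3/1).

step 1: merge (X,Z) at d=2; branch lengths X→1, Z→1; new cluster XZ
  updated: d(B,XZ)=47/2, d(D,XZ)=26, d(G,XZ)=13/2, d(H,XZ)=17, d(R,XZ)=18
step 2: merge (G,XZ) at d=13/2; branch lengths G→13/4, XZ→9/4; new cluster GXZ
  updated: d(B,GXZ)=55/3, d(D,GXZ)=70/3, d(GXZ,H)=44/3, d(GXZ,R)=67/3
step 3: merge (B,R) at d=8; branch lengths B→4, R→4; new cluster BR
  updated: d(BR,D)=27/2, d(BR,GXZ)=61/3, d(BR,H)=71/2
step 4: merge (BR,D) at d=27/2; branch lengths BR→11/4, D→27/4; new cluster BDR
  updated: d(BDR,GXZ)=64/3, d(BDR,H)=89/3
step 5: merge (GXZ,H) at d=44/3; branch lengths GXZ→49/12, H→22/3; new cluster GHXZ
  updated: d(BDR,GHXZ)=281/12
step 6: merge (BDR,GHXZ) at d=281/12; branch lengths BDR→119/24, GHXZ→35/8; new cluster BDGHRXZ
final tree: (((B:4,R:4):11/4,D:27/4):119/24,((G:13/4,(X:1,Z:1):9/4):49/12,H:22/3):35/8)
total length: 183/4

49/12,22/3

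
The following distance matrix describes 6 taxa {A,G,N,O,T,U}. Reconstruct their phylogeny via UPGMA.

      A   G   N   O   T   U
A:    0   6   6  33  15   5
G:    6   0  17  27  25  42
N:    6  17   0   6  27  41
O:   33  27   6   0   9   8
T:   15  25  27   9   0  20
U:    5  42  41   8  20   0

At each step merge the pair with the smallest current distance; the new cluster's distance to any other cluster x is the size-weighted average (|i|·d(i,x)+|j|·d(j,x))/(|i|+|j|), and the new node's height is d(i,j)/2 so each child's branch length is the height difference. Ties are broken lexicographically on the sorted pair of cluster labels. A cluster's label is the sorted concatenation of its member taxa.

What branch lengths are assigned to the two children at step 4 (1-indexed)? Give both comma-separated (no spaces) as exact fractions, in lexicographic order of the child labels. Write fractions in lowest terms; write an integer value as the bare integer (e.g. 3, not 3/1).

19/12,22/3

1. join A+U (d=5) ⇒ AU; edges |A|=5/2, |U|=5/2
  updated: d(AU,G)=24, d(AU,N)=47/2, d(AU,O)=41/2, d(AU,T)=35/2
2. join N+O (d=6) ⇒ NO; edges |N|=3, |O|=3
  updated: d(AU,NO)=22, d(G,NO)=22, d(NO,T)=18
3. join AU+T (d=35/2) ⇒ ATU; edges |AU|=25/4, |T|=35/4
  updated: d(ATU,G)=73/3, d(ATU,NO)=62/3
4. join ATU+NO (d=62/3) ⇒ ANOTU; edges |ATU|=19/12, |NO|=22/3
  updated: d(ANOTU,G)=117/5
5. join ANOTU+G (d=117/5) ⇒ AGNOTU; edges |ANOTU|=41/30, |G|=117/10
final tree: ((((A:5/2,U:5/2):25/4,T:35/4):19/12,(N:3,O:3):22/3):41/30,G:117/10)
total length: 2879/60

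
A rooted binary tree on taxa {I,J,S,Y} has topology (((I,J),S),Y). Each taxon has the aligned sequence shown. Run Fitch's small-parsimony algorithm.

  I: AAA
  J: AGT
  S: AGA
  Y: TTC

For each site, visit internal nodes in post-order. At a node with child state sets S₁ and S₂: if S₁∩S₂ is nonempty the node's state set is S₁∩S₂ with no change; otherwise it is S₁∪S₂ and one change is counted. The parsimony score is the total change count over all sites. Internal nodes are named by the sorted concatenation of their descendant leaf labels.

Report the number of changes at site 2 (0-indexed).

site 0, node IJ: I={A} ∩ J={A} → {A} (+0)
site 0, node IJS: IJ={A} ∩ S={A} → {A} (+0)
site 0, node IJSY: IJS={A} ∪ Y={T} → {A,T} (+1)
site 1, node IJ: I={A} ∪ J={G} → {A,G} (+1)
site 1, node IJS: IJ={A,G} ∩ S={G} → {G} (+0)
site 1, node IJSY: IJS={G} ∪ Y={T} → {G,T} (+1)
site 2, node IJ: I={A} ∪ J={T} → {A,T} (+1)
site 2, node IJS: IJ={A,T} ∩ S={A} → {A} (+0)
site 2, node IJSY: IJS={A} ∪ Y={C} → {A,C} (+1)
per-site changes: [1, 2, 2]; total = 5

2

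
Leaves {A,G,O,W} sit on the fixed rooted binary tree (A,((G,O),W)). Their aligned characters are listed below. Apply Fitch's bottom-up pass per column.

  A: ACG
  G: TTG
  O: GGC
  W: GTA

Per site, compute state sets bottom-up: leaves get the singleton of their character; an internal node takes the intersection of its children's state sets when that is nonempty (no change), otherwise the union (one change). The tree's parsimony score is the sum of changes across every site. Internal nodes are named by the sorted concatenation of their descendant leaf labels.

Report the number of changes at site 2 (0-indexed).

2

GO@0: {T} ∪ {G} = {G,T} (union, +1)
GOW@0: {G,T} ∩ {G} = {G} (intersection, +0)
AGOW@0: {A} ∪ {G} = {A,G} (union, +1)
GO@1: {T} ∪ {G} = {G,T} (union, +1)
GOW@1: {G,T} ∩ {T} = {T} (intersection, +0)
AGOW@1: {C} ∪ {T} = {C,T} (union, +1)
GO@2: {G} ∪ {C} = {C,G} (union, +1)
GOW@2: {C,G} ∪ {A} = {A,C,G} (union, +1)
AGOW@2: {G} ∩ {A,C,G} = {G} (intersection, +0)
per-site changes: [2, 2, 2]; total = 6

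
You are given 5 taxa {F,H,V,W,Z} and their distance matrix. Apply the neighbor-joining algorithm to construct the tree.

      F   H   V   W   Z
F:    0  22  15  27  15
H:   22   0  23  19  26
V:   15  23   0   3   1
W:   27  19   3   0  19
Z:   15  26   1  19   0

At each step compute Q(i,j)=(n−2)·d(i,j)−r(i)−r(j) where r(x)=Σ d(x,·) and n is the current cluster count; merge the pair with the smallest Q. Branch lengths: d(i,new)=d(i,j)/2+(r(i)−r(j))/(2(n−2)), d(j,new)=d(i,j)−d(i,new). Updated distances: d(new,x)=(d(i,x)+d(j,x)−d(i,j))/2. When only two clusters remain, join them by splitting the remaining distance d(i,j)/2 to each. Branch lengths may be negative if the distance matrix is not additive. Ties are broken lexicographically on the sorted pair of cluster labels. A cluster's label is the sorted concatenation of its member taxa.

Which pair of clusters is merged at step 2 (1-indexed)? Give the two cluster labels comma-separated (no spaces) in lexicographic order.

1. join F+H (d=22, Q=-103) ⇒ FH; edges |F|=55/6, |H|=77/6
  updated: d(FH,V)=8, d(FH,W)=12, d(FH,Z)=19/2
2. join FH+Z (d=19/2, Q=-40) ⇒ FHZ; edges |FH|=19/4, |Z|=19/4
  updated: d(FHZ,V)=-1/4, d(FHZ,W)=43/4
3. join FHZ+V (d=-1/4, Q=-27/2) ⇒ FHVZ; edges |FHZ|=15/4, |V|=-4
  updated: d(FHVZ,W)=7
4. join FHVZ+W (d=7) ⇒ FHVWZ; edges |FHVZ|=7/2, |W|=7/2
final tree: ((((F:55/6,H:77/6):19/4,Z:19/4):15/4,V:-4):7/2,W:7/2)
total length: 153/4

FH,Z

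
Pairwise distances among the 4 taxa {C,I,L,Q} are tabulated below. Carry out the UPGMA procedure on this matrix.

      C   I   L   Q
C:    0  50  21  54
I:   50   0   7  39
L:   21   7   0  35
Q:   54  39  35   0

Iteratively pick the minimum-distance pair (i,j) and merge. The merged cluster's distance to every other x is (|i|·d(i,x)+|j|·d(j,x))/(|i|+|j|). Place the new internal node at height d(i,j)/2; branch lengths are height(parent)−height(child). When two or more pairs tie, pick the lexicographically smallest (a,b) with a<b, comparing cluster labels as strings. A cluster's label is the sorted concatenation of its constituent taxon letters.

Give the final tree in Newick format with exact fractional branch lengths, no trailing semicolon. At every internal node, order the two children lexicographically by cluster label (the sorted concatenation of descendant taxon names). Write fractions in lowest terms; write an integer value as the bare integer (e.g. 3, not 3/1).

1. join I+L (d=7) ⇒ IL; edges |I|=7/2, |L|=7/2
  updated: d(C,IL)=71/2, d(IL,Q)=37
2. join C+IL (d=71/2) ⇒ CIL; edges |C|=71/4, |IL|=57/4
  updated: d(CIL,Q)=128/3
3. join CIL+Q (d=128/3) ⇒ CILQ; edges |CIL|=43/12, |Q|=64/3
final tree: ((C:71/4,(I:7/2,L:7/2):57/4):43/12,Q:64/3)
total length: 767/12

((C:71/4,(I:7/2,L:7/2):57/4):43/12,Q:64/3)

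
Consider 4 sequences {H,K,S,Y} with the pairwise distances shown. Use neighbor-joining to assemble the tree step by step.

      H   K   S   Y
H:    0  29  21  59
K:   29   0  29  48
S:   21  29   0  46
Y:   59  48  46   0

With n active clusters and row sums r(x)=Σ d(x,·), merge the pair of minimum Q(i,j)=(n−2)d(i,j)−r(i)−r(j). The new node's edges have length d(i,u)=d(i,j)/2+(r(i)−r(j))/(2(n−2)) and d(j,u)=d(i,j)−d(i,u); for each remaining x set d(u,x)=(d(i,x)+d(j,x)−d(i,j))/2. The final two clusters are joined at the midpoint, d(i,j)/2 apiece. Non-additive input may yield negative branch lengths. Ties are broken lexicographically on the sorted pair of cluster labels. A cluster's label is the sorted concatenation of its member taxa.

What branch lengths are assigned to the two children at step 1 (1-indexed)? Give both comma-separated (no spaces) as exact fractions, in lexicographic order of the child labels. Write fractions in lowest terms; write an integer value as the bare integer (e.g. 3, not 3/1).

step 1: merge (H,S) at d=21, Q=-163; branch lengths H→55/4, S→29/4; new cluster HS
  updated: d(HS,K)=37/2, d(HS,Y)=42
step 2: merge (HS,K) at d=37/2, Q=-217/2; branch lengths HS→25/4, K→49/4; new cluster HKS
  updated: d(HKS,Y)=143/4
step 3: merge (HKS,Y) at d=143/4; branch lengths HKS→143/8, Y→143/8; new cluster HKSY
final tree: (((H:55/4,S:29/4):25/4,K:49/4):143/8,Y:143/8)
total length: 301/4

55/4,29/4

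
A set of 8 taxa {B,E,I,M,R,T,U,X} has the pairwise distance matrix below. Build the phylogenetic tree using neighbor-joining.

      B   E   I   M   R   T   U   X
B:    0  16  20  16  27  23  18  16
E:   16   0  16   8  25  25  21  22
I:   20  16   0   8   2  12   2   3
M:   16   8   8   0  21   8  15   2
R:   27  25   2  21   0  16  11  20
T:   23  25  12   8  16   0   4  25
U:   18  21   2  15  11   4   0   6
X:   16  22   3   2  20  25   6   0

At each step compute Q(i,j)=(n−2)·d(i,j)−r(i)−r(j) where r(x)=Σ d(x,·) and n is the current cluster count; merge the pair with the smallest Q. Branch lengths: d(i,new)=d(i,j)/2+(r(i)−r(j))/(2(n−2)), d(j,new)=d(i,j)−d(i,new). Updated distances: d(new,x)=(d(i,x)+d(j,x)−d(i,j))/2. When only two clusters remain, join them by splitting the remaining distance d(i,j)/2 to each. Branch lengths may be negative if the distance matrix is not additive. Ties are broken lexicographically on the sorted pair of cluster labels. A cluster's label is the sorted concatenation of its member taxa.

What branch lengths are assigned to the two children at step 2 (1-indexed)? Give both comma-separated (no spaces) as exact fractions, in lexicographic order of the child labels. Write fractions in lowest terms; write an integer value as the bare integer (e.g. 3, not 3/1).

-41/10,61/10

iteration 1: select B,E (d=16, Q=-173); attach at lengths (33/4, 31/4); label the merged cluster BE
  updated: d(BE,I)=10, d(BE,M)=4, d(BE,R)=18, d(BE,T)=16, d(BE,U)=23/2, d(BE,X)=11
iteration 2: select I,R (d=2, Q=-115); attach at lengths (-41/10, 61/10); label the merged cluster IR
  updated: d(BE,IR)=13, d(IR,M)=27/2, d(IR,T)=13, d(IR,U)=11/2, d(IR,X)=21/2
iteration 3: select T,U (d=4, Q=-92); attach at lengths (5, -1); label the merged cluster TU
  updated: d(BE,TU)=47/4, d(IR,TU)=29/4, d(M,TU)=19/2, d(TU,X)=27/2
iteration 4: select IR,TU (d=29/4, Q=-129/2); attach at lengths (4, 13/4); label the merged cluster IRTU
  updated: d(BE,IRTU)=35/4, d(IRTU,M)=63/8, d(IRTU,X)=67/8
iteration 5: select BE,IRTU (d=35/4, Q=-125/4); attach at lengths (65/16, 75/16); label the merged cluster BEIRTU
  updated: d(BEIRTU,M)=25/16, d(BEIRTU,X)=85/16
iteration 6: select BEIRTU,M (d=25/16, Q=-71/8); attach at lengths (39/16, -7/8); label the merged cluster BEIMRTU
  updated: d(BEIMRTU,X)=23/8
iteration 7: select BEIMRTU,X (d=23/8); attach at lengths (23/16, 23/16); label the merged cluster BEIMRTUX
final tree: ((((B:33/4,E:31/4):65/16,((I:-41/10,R:61/10):4,(T:5,U:-1):13/4):75/16):39/16,M:-7/8):23/16,X:23/16)
total length: 679/16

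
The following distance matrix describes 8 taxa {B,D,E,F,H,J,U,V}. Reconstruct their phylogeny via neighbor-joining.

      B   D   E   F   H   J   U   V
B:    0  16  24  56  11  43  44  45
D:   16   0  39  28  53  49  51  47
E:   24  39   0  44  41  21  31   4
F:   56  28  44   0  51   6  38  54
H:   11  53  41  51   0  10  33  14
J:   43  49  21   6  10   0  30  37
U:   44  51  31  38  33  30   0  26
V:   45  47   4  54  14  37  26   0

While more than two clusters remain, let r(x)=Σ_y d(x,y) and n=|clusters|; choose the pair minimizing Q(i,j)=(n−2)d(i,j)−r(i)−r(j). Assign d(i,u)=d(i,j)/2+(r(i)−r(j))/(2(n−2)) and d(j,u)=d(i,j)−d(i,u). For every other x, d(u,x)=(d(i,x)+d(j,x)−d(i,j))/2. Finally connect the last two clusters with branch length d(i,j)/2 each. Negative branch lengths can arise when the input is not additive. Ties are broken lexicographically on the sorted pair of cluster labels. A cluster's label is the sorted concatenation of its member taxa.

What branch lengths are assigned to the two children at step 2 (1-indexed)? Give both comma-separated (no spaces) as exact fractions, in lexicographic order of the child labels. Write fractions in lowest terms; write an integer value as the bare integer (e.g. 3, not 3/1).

5/2,27/2

step 1: merge (F,J) at d=6, Q=-437; branch lengths F→39/4, J→-15/4; new cluster FJ
  updated: d(B,FJ)=93/2, d(D,FJ)=71/2, d(E,FJ)=59/2, d(FJ,H)=55/2, d(FJ,U)=31, d(FJ,V)=85/2
step 2: merge (B,D) at d=16, Q=-348; branch lengths B→5/2, D→27/2; new cluster BD
  updated: d(BD,E)=47/2, d(BD,FJ)=33, d(BD,H)=24, d(BD,U)=79/2, d(BD,V)=38
step 3: merge (E,V) at d=4, Q=-475/2; branch lengths E→41/16, V→23/16; new cluster EV
  updated: d(BD,EV)=115/4, d(EV,FJ)=34, d(EV,H)=51/2, d(EV,U)=53/2
step 4: merge (EV,U) at d=53/2, Q=-661/4; branch lengths EV→257/24, U→379/24; new cluster EUV
  updated: d(BD,EUV)=167/8, d(EUV,FJ)=77/4, d(EUV,H)=16
step 5: merge (BD,H) at d=24, Q=-779/8; branch lengths BD→467/32, H→301/32; new cluster BDH
  updated: d(BDH,EUV)=103/16, d(BDH,FJ)=73/4
step 6: merge (BDH,EUV) at d=103/16, Q=-703/16; branch lengths BDH→87/32, EUV→119/32; new cluster BDEHUV
  updated: d(BDEHUV,FJ)=497/32
step 7: merge (BDEHUV,FJ) at d=497/32; branch lengths BDEHUV→497/64, FJ→497/64; new cluster BDEFHJUV
final tree: ((((B:5/2,D:27/2):467/32,H:301/32):87/32,((E:41/16,V:23/16):257/24,U:379/24):119/32):497/64,(F:39/4,J:-15/4):497/64)
total length: 3151/32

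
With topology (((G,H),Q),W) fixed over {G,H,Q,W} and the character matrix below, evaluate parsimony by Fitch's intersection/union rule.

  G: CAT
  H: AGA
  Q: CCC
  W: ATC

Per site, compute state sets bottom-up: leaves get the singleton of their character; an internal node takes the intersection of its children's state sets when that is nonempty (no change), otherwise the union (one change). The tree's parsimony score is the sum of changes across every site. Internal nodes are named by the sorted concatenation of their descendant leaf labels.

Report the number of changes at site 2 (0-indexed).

2

[col 0] GH: children G:{C}, H:{A} ∪→ {A,C}; cost 1
[col 0] GHQ: children GH:{A,C}, Q:{C} ∩→ {C}; cost 0
[col 0] GHQW: children GHQ:{C}, W:{A} ∪→ {A,C}; cost 1
[col 1] GH: children G:{A}, H:{G} ∪→ {A,G}; cost 1
[col 1] GHQ: children GH:{A,G}, Q:{C} ∪→ {A,C,G}; cost 1
[col 1] GHQW: children GHQ:{A,C,G}, W:{T} ∪→ {A,C,G,T}; cost 1
[col 2] GH: children G:{T}, H:{A} ∪→ {A,T}; cost 1
[col 2] GHQ: children GH:{A,T}, Q:{C} ∪→ {A,C,T}; cost 1
[col 2] GHQW: children GHQ:{A,C,T}, W:{C} ∩→ {C}; cost 0
per-site changes: [2, 3, 2]; total = 7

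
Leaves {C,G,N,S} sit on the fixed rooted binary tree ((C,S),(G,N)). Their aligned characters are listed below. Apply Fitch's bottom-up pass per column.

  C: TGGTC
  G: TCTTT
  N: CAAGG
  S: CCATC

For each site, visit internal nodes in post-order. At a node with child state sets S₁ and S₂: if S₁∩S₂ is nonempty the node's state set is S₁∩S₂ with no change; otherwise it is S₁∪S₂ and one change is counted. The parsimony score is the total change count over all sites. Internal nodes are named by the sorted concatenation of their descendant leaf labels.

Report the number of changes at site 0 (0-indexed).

CS@0: {T} ∪ {C} = {C,T} (union, +1)
GN@0: {T} ∪ {C} = {C,T} (union, +1)
CGNS@0: {C,T} ∩ {C,T} = {C,T} (intersection, +0)
CS@1: {G} ∪ {C} = {C,G} (union, +1)
GN@1: {C} ∪ {A} = {A,C} (union, +1)
CGNS@1: {C,G} ∩ {A,C} = {C} (intersection, +0)
CS@2: {G} ∪ {A} = {A,G} (union, +1)
GN@2: {T} ∪ {A} = {A,T} (union, +1)
CGNS@2: {A,G} ∩ {A,T} = {A} (intersection, +0)
CS@3: {T} ∩ {T} = {T} (intersection, +0)
GN@3: {T} ∪ {G} = {G,T} (union, +1)
CGNS@3: {T} ∩ {G,T} = {T} (intersection, +0)
CS@4: {C} ∩ {C} = {C} (intersection, +0)
GN@4: {T} ∪ {G} = {G,T} (union, +1)
CGNS@4: {C} ∪ {G,T} = {C,G,T} (union, +1)
per-site changes: [2, 2, 2, 1, 2]; total = 9

2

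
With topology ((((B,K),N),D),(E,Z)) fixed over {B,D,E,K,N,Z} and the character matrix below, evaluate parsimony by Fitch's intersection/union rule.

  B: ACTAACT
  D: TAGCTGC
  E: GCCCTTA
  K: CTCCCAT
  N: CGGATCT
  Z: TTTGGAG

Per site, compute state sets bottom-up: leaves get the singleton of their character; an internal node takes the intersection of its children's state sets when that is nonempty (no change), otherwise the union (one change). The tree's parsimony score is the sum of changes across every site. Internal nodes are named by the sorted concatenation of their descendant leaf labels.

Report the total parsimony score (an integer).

24

[col 0] BK: children B:{A}, K:{C} ∪→ {A,C}; cost 1
[col 0] BKN: children BK:{A,C}, N:{C} ∩→ {C}; cost 0
[col 0] BDKN: children BKN:{C}, D:{T} ∪→ {C,T}; cost 1
[col 0] EZ: children E:{G}, Z:{T} ∪→ {G,T}; cost 1
[col 0] BDEKNZ: children BDKN:{C,T}, EZ:{G,T} ∩→ {T}; cost 0
[col 1] BK: children B:{C}, K:{T} ∪→ {C,T}; cost 1
[col 1] BKN: children BK:{C,T}, N:{G} ∪→ {C,G,T}; cost 1
[col 1] BDKN: children BKN:{C,G,T}, D:{A} ∪→ {A,C,G,T}; cost 1
[col 1] EZ: children E:{C}, Z:{T} ∪→ {C,T}; cost 1
[col 1] BDEKNZ: children BDKN:{A,C,G,T}, EZ:{C,T} ∩→ {C,T}; cost 0
[col 2] BK: children B:{T}, K:{C} ∪→ {C,T}; cost 1
[col 2] BKN: children BK:{C,T}, N:{G} ∪→ {C,G,T}; cost 1
[col 2] BDKN: children BKN:{C,G,T}, D:{G} ∩→ {G}; cost 0
[col 2] EZ: children E:{C}, Z:{T} ∪→ {C,T}; cost 1
[col 2] BDEKNZ: children BDKN:{G}, EZ:{C,T} ∪→ {C,G,T}; cost 1
[col 3] BK: children B:{A}, K:{C} ∪→ {A,C}; cost 1
[col 3] BKN: children BK:{A,C}, N:{A} ∩→ {A}; cost 0
[col 3] BDKN: children BKN:{A}, D:{C} ∪→ {A,C}; cost 1
[col 3] EZ: children E:{C}, Z:{G} ∪→ {C,G}; cost 1
[col 3] BDEKNZ: children BDKN:{A,C}, EZ:{C,G} ∩→ {C}; cost 0
[col 4] BK: children B:{A}, K:{C} ∪→ {A,C}; cost 1
[col 4] BKN: children BK:{A,C}, N:{T} ∪→ {A,C,T}; cost 1
[col 4] BDKN: children BKN:{A,C,T}, D:{T} ∩→ {T}; cost 0
[col 4] EZ: children E:{T}, Z:{G} ∪→ {G,T}; cost 1
[col 4] BDEKNZ: children BDKN:{T}, EZ:{G,T} ∩→ {T}; cost 0
[col 5] BK: children B:{C}, K:{A} ∪→ {A,C}; cost 1
[col 5] BKN: children BK:{A,C}, N:{C} ∩→ {C}; cost 0
[col 5] BDKN: children BKN:{C}, D:{G} ∪→ {C,G}; cost 1
[col 5] EZ: children E:{T}, Z:{A} ∪→ {A,T}; cost 1
[col 5] BDEKNZ: children BDKN:{C,G}, EZ:{A,T} ∪→ {A,C,G,T}; cost 1
[col 6] BK: children B:{T}, K:{T} ∩→ {T}; cost 0
[col 6] BKN: children BK:{T}, N:{T} ∩→ {T}; cost 0
[col 6] BDKN: children BKN:{T}, D:{C} ∪→ {C,T}; cost 1
[col 6] EZ: children E:{A}, Z:{G} ∪→ {A,G}; cost 1
[col 6] BDEKNZ: children BDKN:{C,T}, EZ:{A,G} ∪→ {A,C,G,T}; cost 1
per-site changes: [3, 4, 4, 3, 3, 4, 3]; total = 24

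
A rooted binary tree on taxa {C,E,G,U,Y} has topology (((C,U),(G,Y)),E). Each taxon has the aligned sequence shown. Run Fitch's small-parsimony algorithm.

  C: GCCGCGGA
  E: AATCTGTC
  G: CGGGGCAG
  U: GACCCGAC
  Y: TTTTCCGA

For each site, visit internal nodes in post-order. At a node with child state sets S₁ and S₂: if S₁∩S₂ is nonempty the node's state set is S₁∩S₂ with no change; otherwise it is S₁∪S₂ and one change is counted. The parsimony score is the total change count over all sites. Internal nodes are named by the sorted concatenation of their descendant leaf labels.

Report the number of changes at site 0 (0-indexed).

site 0, node CU: C={G} ∩ U={G} → {G} (+0)
site 0, node GY: G={C} ∪ Y={T} → {C,T} (+1)
site 0, node CGUY: CU={G} ∪ GY={C,T} → {C,G,T} (+1)
site 0, node CEGUY: CGUY={C,G,T} ∪ E={A} → {A,C,G,T} (+1)
site 1, node CU: C={C} ∪ U={A} → {A,C} (+1)
site 1, node GY: G={G} ∪ Y={T} → {G,T} (+1)
site 1, node CGUY: CU={A,C} ∪ GY={G,T} → {A,C,G,T} (+1)
site 1, node CEGUY: CGUY={A,C,G,T} ∩ E={A} → {A} (+0)
site 2, node CU: C={C} ∩ U={C} → {C} (+0)
site 2, node GY: G={G} ∪ Y={T} → {G,T} (+1)
site 2, node CGUY: CU={C} ∪ GY={G,T} → {C,G,T} (+1)
site 2, node CEGUY: CGUY={C,G,T} ∩ E={T} → {T} (+0)
site 3, node CU: C={G} ∪ U={C} → {C,G} (+1)
site 3, node GY: G={G} ∪ Y={T} → {G,T} (+1)
site 3, node CGUY: CU={C,G} ∩ GY={G,T} → {G} (+0)
site 3, node CEGUY: CGUY={G} ∪ E={C} → {C,G} (+1)
site 4, node CU: C={C} ∩ U={C} → {C} (+0)
site 4, node GY: G={G} ∪ Y={C} → {C,G} (+1)
site 4, node CGUY: CU={C} ∩ GY={C,G} → {C} (+0)
site 4, node CEGUY: CGUY={C} ∪ E={T} → {C,T} (+1)
site 5, node CU: C={G} ∩ U={G} → {G} (+0)
site 5, node GY: G={C} ∩ Y={C} → {C} (+0)
site 5, node CGUY: CU={G} ∪ GY={C} → {C,G} (+1)
site 5, node CEGUY: CGUY={C,G} ∩ E={G} → {G} (+0)
site 6, node CU: C={G} ∪ U={A} → {A,G} (+1)
site 6, node GY: G={A} ∪ Y={G} → {A,G} (+1)
site 6, node CGUY: CU={A,G} ∩ GY={A,G} → {A,G} (+0)
site 6, node CEGUY: CGUY={A,G} ∪ E={T} → {A,G,T} (+1)
site 7, node CU: C={A} ∪ U={C} → {A,C} (+1)
site 7, node GY: G={G} ∪ Y={A} → {A,G} (+1)
site 7, node CGUY: CU={A,C} ∩ GY={A,G} → {A} (+0)
site 7, node CEGUY: CGUY={A} ∪ E={C} → {A,C} (+1)
per-site changes: [3, 3, 2, 3, 2, 1, 3, 3]; total = 20

3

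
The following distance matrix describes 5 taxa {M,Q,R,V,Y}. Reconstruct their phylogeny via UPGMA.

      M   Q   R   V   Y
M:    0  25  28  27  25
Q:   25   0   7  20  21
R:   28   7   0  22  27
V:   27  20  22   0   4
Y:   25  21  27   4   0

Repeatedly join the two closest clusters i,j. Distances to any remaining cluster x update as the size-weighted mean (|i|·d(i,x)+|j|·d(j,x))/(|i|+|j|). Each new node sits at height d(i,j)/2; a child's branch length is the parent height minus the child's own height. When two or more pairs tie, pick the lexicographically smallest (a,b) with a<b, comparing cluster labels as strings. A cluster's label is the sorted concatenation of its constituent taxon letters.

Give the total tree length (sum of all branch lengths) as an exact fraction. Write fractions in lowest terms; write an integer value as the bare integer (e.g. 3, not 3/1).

iteration 1: select V,Y (d=4); attach at lengths (2, 2); label the merged cluster VY
  updated: d(M,VY)=26, d(Q,VY)=41/2, d(R,VY)=49/2
iteration 2: select Q,R (d=7); attach at lengths (7/2, 7/2); label the merged cluster QR
  updated: d(M,QR)=53/2, d(QR,VY)=45/2
iteration 3: select QR,VY (d=45/2); attach at lengths (31/4, 37/4); label the merged cluster QRVY
  updated: d(M,QRVY)=105/4
iteration 4: select M,QRVY (d=105/4); attach at lengths (105/8, 15/8); label the merged cluster MQRVY
final tree: (M:105/8,((Q:7/2,R:7/2):31/4,(V:2,Y:2):37/4):15/8)
total length: 43

43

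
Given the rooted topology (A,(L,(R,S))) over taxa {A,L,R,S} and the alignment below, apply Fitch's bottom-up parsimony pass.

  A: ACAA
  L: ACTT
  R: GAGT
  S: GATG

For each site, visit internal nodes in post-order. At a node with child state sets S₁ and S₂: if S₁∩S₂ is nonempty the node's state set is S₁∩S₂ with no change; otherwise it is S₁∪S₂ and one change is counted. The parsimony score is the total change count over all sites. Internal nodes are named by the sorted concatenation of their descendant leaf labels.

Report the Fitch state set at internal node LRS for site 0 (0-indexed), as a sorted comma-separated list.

A,G

[col 0] RS: children R:{G}, S:{G} ∩→ {G}; cost 0
[col 0] LRS: children L:{A}, RS:{G} ∪→ {A,G}; cost 1
[col 0] ALRS: children A:{A}, LRS:{A,G} ∩→ {A}; cost 0
[col 1] RS: children R:{A}, S:{A} ∩→ {A}; cost 0
[col 1] LRS: children L:{C}, RS:{A} ∪→ {A,C}; cost 1
[col 1] ALRS: children A:{C}, LRS:{A,C} ∩→ {C}; cost 0
[col 2] RS: children R:{G}, S:{T} ∪→ {G,T}; cost 1
[col 2] LRS: children L:{T}, RS:{G,T} ∩→ {T}; cost 0
[col 2] ALRS: children A:{A}, LRS:{T} ∪→ {A,T}; cost 1
[col 3] RS: children R:{T}, S:{G} ∪→ {G,T}; cost 1
[col 3] LRS: children L:{T}, RS:{G,T} ∩→ {T}; cost 0
[col 3] ALRS: children A:{A}, LRS:{T} ∪→ {A,T}; cost 1
per-site changes: [1, 1, 2, 2]; total = 6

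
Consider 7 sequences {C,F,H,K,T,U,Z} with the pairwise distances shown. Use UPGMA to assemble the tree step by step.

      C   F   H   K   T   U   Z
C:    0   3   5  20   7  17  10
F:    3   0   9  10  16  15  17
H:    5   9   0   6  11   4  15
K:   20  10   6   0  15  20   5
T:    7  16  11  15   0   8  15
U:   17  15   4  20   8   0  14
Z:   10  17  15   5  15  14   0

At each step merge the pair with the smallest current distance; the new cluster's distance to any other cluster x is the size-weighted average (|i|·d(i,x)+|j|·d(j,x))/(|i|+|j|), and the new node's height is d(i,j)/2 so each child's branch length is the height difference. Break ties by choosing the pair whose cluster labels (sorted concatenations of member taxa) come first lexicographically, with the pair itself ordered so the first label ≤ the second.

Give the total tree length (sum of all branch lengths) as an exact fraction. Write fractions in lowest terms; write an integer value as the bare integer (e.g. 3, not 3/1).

307/10

iteration 1: select C,F (d=3); attach at lengths (3/2, 3/2); label the merged cluster CF
  updated: d(CF,H)=7, d(CF,K)=15, d(CF,T)=23/2, d(CF,U)=16, d(CF,Z)=27/2
iteration 2: select H,U (d=4); attach at lengths (2, 2); label the merged cluster HU
  updated: d(CF,HU)=23/2, d(HU,K)=13, d(HU,T)=19/2, d(HU,Z)=29/2
iteration 3: select K,Z (d=5); attach at lengths (5/2, 5/2); label the merged cluster KZ
  updated: d(CF,KZ)=57/4, d(HU,KZ)=55/4, d(KZ,T)=15
iteration 4: select HU,T (d=19/2); attach at lengths (11/4, 19/4); label the merged cluster HTU
  updated: d(CF,HTU)=23/2, d(HTU,KZ)=85/6
iteration 5: select CF,HTU (d=23/2); attach at lengths (17/4, 1); label the merged cluster CFHTU
  updated: d(CFHTU,KZ)=71/5
iteration 6: select CFHTU,KZ (d=71/5); attach at lengths (27/20, 23/5); label the merged cluster CFHKTUZ
final tree: (((C:3/2,F:3/2):17/4,((H:2,U:2):11/4,T:19/4):1):27/20,(K:5/2,Z:5/2):23/5)
total length: 307/10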